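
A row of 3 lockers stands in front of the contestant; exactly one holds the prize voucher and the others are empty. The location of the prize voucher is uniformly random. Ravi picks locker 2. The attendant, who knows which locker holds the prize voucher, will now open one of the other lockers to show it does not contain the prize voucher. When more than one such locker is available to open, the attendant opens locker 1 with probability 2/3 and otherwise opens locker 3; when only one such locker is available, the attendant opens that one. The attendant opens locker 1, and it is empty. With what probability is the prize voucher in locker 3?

3/5

Consider each possible location of the prize voucher in turn.
If it is in locker 1 (prior 1/3): the attendant opened locker 1, so this case is ruled out; weight (1/3)·0 = 0.
If it is in locker 2 (prior 1/3): locker 1 is available, opened with probability 2/3; weight (1/3)·(2/3) = 2/9.
If it is in locker 3 (prior 1/3): only locker 1 is available, probability 1; weight (1/3)·1 = 1/3.
The weights sum to 5/9.
So P(the prize voucher in locker 3 | the attendant opened locker 1) = (1/3) / (5/9) = 3/5.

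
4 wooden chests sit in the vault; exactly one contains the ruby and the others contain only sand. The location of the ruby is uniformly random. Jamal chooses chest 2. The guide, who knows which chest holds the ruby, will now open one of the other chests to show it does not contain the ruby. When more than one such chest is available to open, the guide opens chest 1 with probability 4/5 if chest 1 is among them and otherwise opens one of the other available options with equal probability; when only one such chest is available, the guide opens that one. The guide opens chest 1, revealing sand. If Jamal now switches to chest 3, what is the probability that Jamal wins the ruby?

1/3

Condition on the true location of the ruby.
If it is in chest 1 (prior 1/4): the guide opened chest 1, so this case is ruled out; weight (1/4)·0 = 0.
If it is in any of chests 2, 3, and 4 (prior 1/4 each): chest 1 is available, opened with probability 4/5; weight (1/4)·(4/5) = 1/5 each.
The weights sum to 3/5.
So P(the ruby in chest 3 | the guide opened chest 1) = (1/5) / (3/5) = 1/3.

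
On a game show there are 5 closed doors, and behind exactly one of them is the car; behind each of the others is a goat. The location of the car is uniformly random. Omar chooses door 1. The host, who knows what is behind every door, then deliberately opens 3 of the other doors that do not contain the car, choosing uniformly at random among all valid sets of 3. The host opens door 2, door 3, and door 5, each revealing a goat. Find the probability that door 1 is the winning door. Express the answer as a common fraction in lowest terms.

Consider each possible location of the car in turn.
If it is behind door 1 (prior 1/5): the host has 4 equally likely choices, so probability 1/4; weight (1/5)·(1/4) = 1/20.
If it is behind any of doors 2, 3, and 5 (prior 1/5 each): that door was opened and seen not to hold the prize — ruled out; weight (1/5)·0 = 0 each.
If it is behind door 4 (prior 1/5): the host has no choice, probability 1; weight (1/5)·1 = 1/5.
The weights sum to 1/4.
So P(the car behind door 1 | the host opened door 2, door 3, and door 5) = (1/20) / (1/4) = 1/5.

1/5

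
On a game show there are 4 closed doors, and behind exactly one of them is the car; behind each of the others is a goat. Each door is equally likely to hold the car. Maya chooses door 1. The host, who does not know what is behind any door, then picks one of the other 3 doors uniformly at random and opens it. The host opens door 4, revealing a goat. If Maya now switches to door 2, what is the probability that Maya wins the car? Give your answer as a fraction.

Because the host chose which door to open without knowing where the car is, the choice is independent of the prize location. Learning that door 4 does not hold the car simply rules out that one location and leaves the remaining 3 doors still equally likely by symmetry.
So P(the car behind door 2) = 1/3.

1/3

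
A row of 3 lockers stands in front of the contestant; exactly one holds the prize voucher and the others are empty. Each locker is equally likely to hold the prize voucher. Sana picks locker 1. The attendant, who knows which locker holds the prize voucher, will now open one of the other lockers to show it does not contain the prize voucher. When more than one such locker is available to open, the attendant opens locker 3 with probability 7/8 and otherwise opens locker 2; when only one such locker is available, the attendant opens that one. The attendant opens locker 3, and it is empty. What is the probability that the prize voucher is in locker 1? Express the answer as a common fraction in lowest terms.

7/15

Apply Bayes' rule, conditioning on where the prize voucher actually is.
If it is in locker 1 (prior 1/3): locker 3 is available, opened with probability 7/8; weight (1/3)·(7/8) = 7/24.
If it is in locker 2 (prior 1/3): only locker 3 is available, probability 1; weight (1/3)·1 = 1/3.
If it is in locker 3 (prior 1/3): the attendant opened locker 3, so this case is ruled out; weight (1/3)·0 = 0.
The weights sum to 5/8.
So P(the prize voucher in locker 1 | the attendant opened locker 3) = (7/24) / (5/8) = 7/15.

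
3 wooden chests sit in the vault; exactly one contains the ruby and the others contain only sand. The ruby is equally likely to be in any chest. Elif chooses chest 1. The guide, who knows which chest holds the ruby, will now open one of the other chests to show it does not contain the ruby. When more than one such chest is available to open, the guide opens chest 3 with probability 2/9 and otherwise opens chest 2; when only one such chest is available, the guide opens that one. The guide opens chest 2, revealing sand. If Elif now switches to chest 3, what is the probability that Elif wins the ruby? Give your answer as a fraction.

9/16

Apply Bayes' rule, conditioning on where the ruby actually is.
If it is in chest 1 (prior 1/3): chest 3 is available but not opened, probability 7/9; weight (1/3)·(7/9) = 7/27.
If it is in chest 2 (prior 1/3): the guide opened chest 2, so this case is ruled out; weight (1/3)·0 = 0.
If it is in chest 3 (prior 1/3): only chest 2 is available, probability 1; weight (1/3)·1 = 1/3.
The weights sum to 16/27.
So P(the ruby in chest 3 | the guide opened chest 2) = (1/3) / (16/27) = 9/16.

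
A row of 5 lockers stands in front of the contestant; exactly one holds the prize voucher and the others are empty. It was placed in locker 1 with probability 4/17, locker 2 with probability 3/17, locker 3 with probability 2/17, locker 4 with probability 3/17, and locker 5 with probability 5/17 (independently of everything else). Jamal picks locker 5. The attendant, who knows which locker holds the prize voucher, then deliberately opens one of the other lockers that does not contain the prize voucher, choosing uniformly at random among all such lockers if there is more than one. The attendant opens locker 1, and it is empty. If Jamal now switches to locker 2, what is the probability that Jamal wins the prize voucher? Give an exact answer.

Consider each possible location of the prize voucher in turn.
If it is in locker 1 (prior 4/17): the attendant opened locker 1, so this case is ruled out; weight (4/17)·0 = 0.
If it is in either of lockers 2 and 4 (prior 3/17 each): the attendant has 3 equally likely choices, so probability 1/3; weight (3/17)·(1/3) = 1/17 each.
If it is in locker 3 (prior 2/17): the attendant has 3 equally likely choices, so probability 1/3; weight (2/17)·(1/3) = 2/51.
If it is in locker 5 (prior 5/17): the attendant has 4 equally likely choices, so probability 1/4; weight (5/17)·(1/4) = 5/68.
The weights sum to 47/204.
So P(the prize voucher in locker 2 | the attendant opened locker 1) = (1/17) / (47/204) = 12/47.

12/47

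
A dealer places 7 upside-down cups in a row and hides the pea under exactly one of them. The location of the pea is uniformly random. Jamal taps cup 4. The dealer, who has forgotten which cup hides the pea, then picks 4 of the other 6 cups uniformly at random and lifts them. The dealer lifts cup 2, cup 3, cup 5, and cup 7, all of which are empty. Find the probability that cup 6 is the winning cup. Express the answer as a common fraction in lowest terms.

1/3

Apply Bayes' rule, conditioning on where the pea actually is.
If it is under any of cups 1, 4, and 6 (prior 1/7 each): the dealer picks exactly this set with probability 1/15 regardless, and none is the prize; weight (1/7)·(1/15) = 1/105 each.
If it is under any of cups 2, 3, 5, and 7 (prior 1/7 each): that cup was opened and seen not to hold the prize — ruled out; weight (1/7)·0 = 0 each.
The weights sum to 1/35.
So P(the pea under cup 6 | the dealer opened cup 2, cup 3, cup 5, and cup 7) = (1/105) / (1/35) = 1/3.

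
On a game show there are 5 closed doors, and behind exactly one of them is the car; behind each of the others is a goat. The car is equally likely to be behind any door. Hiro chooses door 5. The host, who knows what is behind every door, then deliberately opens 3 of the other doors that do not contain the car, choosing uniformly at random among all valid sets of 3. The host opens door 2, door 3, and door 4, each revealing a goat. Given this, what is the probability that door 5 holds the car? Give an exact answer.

1/5

Condition on the true location of the car.
If it is behind door 1 (prior 1/5): the host has no choice, probability 1; weight (1/5)·1 = 1/5.
If it is behind any of doors 2, 3, and 4 (prior 1/5 each): that door was opened and seen not to hold the prize — ruled out; weight (1/5)·0 = 0 each.
If it is behind door 5 (prior 1/5): the host has 4 equally likely choices, so probability 1/4; weight (1/5)·(1/4) = 1/20.
The weights sum to 1/4.
So P(the car behind door 5 | the host opened door 2, door 3, and door 4) = (1/20) / (1/4) = 1/5.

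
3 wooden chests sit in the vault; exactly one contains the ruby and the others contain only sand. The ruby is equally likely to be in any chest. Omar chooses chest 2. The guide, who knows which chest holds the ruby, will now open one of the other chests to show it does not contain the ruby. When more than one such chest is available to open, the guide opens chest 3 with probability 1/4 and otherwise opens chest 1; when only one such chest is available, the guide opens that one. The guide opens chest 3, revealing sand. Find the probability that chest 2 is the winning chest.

Apply Bayes' rule, conditioning on where the ruby actually is.
If it is in chest 1 (prior 1/3): only chest 3 is available, probability 1; weight (1/3)·1 = 1/3.
If it is in chest 2 (prior 1/3): chest 3 is available, opened with probability 1/4; weight (1/3)·(1/4) = 1/12.
If it is in chest 3 (prior 1/3): the guide opened chest 3, so this case is ruled out; weight (1/3)·0 = 0.
The weights sum to 5/12.
So P(the ruby in chest 2 | the guide opened chest 3) = (1/12) / (5/12) = 1/5.

1/5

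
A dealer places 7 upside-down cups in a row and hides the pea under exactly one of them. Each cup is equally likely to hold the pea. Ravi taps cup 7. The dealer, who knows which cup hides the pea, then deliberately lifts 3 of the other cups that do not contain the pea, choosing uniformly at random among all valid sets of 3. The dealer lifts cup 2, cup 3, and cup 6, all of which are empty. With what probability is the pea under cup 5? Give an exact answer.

Consider each possible location of the pea in turn.
If it is under any of cups 1, 4, and 5 (prior 1/7 each): the dealer has 10 equally likely choices, so probability 1/10; weight (1/7)·(1/10) = 1/70 each.
If it is under any of cups 2, 3, and 6 (prior 1/7 each): that cup was opened and seen not to hold the prize — ruled out; weight (1/7)·0 = 0 each.
If it is under cup 7 (prior 1/7): the dealer has 20 equally likely choices, so probability 1/20; weight (1/7)·(1/20) = 1/140.
The weights sum to 1/20.
So P(the pea under cup 5 | the dealer opened cup 2, cup 3, and cup 6) = (1/70) / (1/20) = 2/7.

2/7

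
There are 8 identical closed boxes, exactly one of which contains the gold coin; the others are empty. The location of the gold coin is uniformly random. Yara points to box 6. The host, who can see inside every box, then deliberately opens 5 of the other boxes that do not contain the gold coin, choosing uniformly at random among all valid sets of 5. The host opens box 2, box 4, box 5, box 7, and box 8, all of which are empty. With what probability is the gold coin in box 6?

Apply Bayes' rule, conditioning on where the gold coin actually is.
If it is in either of boxes 1 and 3 (prior 1/8 each): the host has 6 equally likely choices, so probability 1/6; weight (1/8)·(1/6) = 1/48 each.
If it is in any of boxes 2, 4, 5, 7, and 8 (prior 1/8 each): that box was opened and seen not to hold the prize — ruled out; weight (1/8)·0 = 0 each.
If it is in box 6 (prior 1/8): the host has 21 equally likely choices, so probability 1/21; weight (1/8)·(1/21) = 1/168.
The weights sum to 1/21.
So P(the gold coin in box 6 | the host opened box 2, box 4, box 5, box 7, and box 8) = (1/168) / (1/21) = 1/8.

1/8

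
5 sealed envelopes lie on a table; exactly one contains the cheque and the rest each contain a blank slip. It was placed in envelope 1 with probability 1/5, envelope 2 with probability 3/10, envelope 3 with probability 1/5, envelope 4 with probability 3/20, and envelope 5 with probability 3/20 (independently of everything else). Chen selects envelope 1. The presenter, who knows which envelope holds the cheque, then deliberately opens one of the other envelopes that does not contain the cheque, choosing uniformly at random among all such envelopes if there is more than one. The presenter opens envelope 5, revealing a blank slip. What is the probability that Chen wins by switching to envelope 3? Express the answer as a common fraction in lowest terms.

Condition on the true location of the cheque.
If it is in envelope 1 (prior 1/5): the presenter has 4 equally likely choices, so probability 1/4; weight (1/5)·(1/4) = 1/20.
If it is in envelope 2 (prior 3/10): the presenter has 3 equally likely choices, so probability 1/3; weight (3/10)·(1/3) = 1/10.
If it is in envelope 3 (prior 1/5): the presenter has 3 equally likely choices, so probability 1/3; weight (1/5)·(1/3) = 1/15.
If it is in envelope 4 (prior 3/20): the presenter has 3 equally likely choices, so probability 1/3; weight (3/20)·(1/3) = 1/20.
If it is in envelope 5 (prior 3/20): the presenter opened envelope 5, so this case is ruled out; weight (3/20)·0 = 0.
The weights sum to 4/15.
So P(the cheque in envelope 3 | the presenter opened envelope 5) = (1/15) / (4/15) = 1/4.

1/4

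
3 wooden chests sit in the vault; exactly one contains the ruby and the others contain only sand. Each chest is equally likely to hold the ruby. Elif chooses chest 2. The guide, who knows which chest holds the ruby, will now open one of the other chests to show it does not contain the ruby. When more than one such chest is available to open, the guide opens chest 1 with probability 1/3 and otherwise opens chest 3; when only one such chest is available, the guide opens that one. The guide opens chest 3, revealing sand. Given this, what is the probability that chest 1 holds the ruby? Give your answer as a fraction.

Condition on the true location of the ruby.
If it is in chest 1 (prior 1/3): only chest 3 is available, probability 1; weight (1/3)·1 = 1/3.
If it is in chest 2 (prior 1/3): chest 1 is available but not opened, probability 2/3; weight (1/3)·(2/3) = 2/9.
If it is in chest 3 (prior 1/3): the guide opened chest 3, so this case is ruled out; weight (1/3)·0 = 0.
The weights sum to 5/9.
So P(the ruby in chest 1 | the guide opened chest 3) = (1/3) / (5/9) = 3/5.

3/5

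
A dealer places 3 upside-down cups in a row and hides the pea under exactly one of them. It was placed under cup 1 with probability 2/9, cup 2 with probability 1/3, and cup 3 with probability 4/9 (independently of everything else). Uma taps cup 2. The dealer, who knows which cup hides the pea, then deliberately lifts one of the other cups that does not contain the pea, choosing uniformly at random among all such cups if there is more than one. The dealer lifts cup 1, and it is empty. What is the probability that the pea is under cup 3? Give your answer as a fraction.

8/11

Condition on the true location of the pea.
If it is under cup 1 (prior 2/9): the dealer opened cup 1, so this case is ruled out; weight (2/9)·0 = 0.
If it is under cup 2 (prior 1/3): the dealer has 2 equally likely choices, so probability 1/2; weight (1/3)·(1/2) = 1/6.
If it is under cup 3 (prior 4/9): the dealer has no choice, probability 1; weight (4/9)·1 = 4/9.
The weights sum to 11/18.
So P(the pea under cup 3 | the dealer opened cup 1) = (4/9) / (11/18) = 8/11.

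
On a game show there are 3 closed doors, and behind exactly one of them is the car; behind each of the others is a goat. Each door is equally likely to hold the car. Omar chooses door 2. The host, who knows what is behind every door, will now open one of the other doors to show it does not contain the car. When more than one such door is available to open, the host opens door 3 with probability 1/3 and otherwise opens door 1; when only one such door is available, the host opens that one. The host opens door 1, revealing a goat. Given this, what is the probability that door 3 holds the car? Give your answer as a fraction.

Consider each possible location of the car in turn.
If it is behind door 1 (prior 1/3): the host opened door 1, so this case is ruled out; weight (1/3)·0 = 0.
If it is behind door 2 (prior 1/3): door 3 is available but not opened, probability 2/3; weight (1/3)·(2/3) = 2/9.
If it is behind door 3 (prior 1/3): only door 1 is available, probability 1; weight (1/3)·1 = 1/3.
The weights sum to 5/9.
So P(the car behind door 3 | the host opened door 1) = (1/3) / (5/9) = 3/5.

3/5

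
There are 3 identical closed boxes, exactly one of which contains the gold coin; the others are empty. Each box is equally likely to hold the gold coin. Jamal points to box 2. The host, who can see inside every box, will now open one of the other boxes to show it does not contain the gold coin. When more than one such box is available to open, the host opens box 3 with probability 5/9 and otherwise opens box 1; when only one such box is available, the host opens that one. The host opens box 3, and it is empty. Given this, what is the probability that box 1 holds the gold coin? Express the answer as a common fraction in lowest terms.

9/14

Condition on the true location of the gold coin.
If it is in box 1 (prior 1/3): only box 3 is available, probability 1; weight (1/3)·1 = 1/3.
If it is in box 2 (prior 1/3): box 3 is available, opened with probability 5/9; weight (1/3)·(5/9) = 5/27.
If it is in box 3 (prior 1/3): the host opened box 3, so this case is ruled out; weight (1/3)·0 = 0.
The weights sum to 14/27.
So P(the gold coin in box 1 | the host opened box 3) = (1/3) / (14/27) = 9/14.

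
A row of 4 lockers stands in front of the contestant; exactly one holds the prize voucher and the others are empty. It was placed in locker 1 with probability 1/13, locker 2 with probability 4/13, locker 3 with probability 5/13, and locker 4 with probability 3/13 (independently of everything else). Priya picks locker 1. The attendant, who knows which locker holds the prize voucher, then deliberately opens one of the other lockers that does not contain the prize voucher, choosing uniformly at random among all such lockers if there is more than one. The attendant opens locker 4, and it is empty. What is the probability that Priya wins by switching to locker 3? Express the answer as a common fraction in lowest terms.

Condition on the true location of the prize voucher.
If it is in locker 1 (prior 1/13): the attendant has 3 equally likely choices, so probability 1/3; weight (1/13)·(1/3) = 1/39.
If it is in locker 2 (prior 4/13): the attendant has 2 equally likely choices, so probability 1/2; weight (4/13)·(1/2) = 2/13.
If it is in locker 3 (prior 5/13): the attendant has 2 equally likely choices, so probability 1/2; weight (5/13)·(1/2) = 5/26.
If it is in locker 4 (prior 3/13): the attendant opened locker 4, so this case is ruled out; weight (3/13)·0 = 0.
The weights sum to 29/78.
So P(the prize voucher in locker 3 | the attendant opened locker 4) = (5/26) / (29/78) = 15/29.

15/29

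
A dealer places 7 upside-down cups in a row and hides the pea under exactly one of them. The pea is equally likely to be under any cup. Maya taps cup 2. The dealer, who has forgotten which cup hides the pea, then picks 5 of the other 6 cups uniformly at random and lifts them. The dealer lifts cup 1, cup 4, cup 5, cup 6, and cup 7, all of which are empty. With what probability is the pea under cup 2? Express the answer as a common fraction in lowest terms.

1/2

Because the dealer chose which cups to lift without knowing where the pea is, the choice is independent of the prize location. Learning that none of the 5 opened cups holds the pea simply rules out those 5 locations and leaves the remaining 2 cups still equally likely by symmetry.
So P(the pea under cup 2) = 1/2.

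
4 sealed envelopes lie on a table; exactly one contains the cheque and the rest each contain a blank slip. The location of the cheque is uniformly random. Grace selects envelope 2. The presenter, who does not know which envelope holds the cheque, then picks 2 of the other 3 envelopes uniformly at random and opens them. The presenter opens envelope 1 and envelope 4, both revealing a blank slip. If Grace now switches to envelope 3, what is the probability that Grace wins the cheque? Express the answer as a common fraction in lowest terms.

Because the presenter chose which envelopes to open without knowing where the cheque is, the choice is independent of the prize location. Learning that none of the 2 opened envelopes holds the cheque simply rules out those 2 locations and leaves the remaining 2 envelopes still equally likely by symmetry.
So P(the cheque in envelope 3) = 1/2.

1/2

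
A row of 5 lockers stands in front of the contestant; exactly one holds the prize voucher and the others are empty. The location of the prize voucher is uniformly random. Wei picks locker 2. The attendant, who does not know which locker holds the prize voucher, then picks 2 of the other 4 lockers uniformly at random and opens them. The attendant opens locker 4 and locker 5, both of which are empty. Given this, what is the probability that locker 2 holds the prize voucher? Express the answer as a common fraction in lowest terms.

1/3

Apply Bayes' rule, conditioning on where the prize voucher actually is.
If it is in any of lockers 1, 2, and 3 (prior 1/5 each): the attendant picks exactly this set with probability 1/6 regardless, and none is the prize; weight (1/5)·(1/6) = 1/30 each.
If it is in either of lockers 4 and 5 (prior 1/5 each): that locker was opened and seen not to hold the prize — ruled out; weight (1/5)·0 = 0 each.
The weights sum to 1/10.
So P(the prize voucher in locker 2 | the attendant opened locker 4 and locker 5) = (1/30) / (1/10) = 1/3.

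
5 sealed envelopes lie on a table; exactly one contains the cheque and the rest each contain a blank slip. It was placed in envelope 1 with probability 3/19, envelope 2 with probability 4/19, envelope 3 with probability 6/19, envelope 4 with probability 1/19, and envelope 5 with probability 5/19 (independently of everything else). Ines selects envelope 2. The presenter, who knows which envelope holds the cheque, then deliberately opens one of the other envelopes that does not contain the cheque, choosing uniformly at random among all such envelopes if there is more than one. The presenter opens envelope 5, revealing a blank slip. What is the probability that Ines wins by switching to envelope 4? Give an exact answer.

Apply Bayes' rule, conditioning on where the cheque actually is.
If it is in envelope 1 (prior 3/19): the presenter has 3 equally likely choices, so probability 1/3; weight (3/19)·(1/3) = 1/19.
If it is in envelope 2 (prior 4/19): the presenter has 4 equally likely choices, so probability 1/4; weight (4/19)·(1/4) = 1/19.
If it is in envelope 3 (prior 6/19): the presenter has 3 equally likely choices, so probability 1/3; weight (6/19)·(1/3) = 2/19.
If it is in envelope 4 (prior 1/19): the presenter has 3 equally likely choices, so probability 1/3; weight (1/19)·(1/3) = 1/57.
If it is in envelope 5 (prior 5/19): the presenter opened envelope 5, so this case is ruled out; weight (5/19)·0 = 0.
The weights sum to 13/57.
So P(the cheque in envelope 4 | the presenter opened envelope 5) = (1/57) / (13/57) = 1/13.

1/13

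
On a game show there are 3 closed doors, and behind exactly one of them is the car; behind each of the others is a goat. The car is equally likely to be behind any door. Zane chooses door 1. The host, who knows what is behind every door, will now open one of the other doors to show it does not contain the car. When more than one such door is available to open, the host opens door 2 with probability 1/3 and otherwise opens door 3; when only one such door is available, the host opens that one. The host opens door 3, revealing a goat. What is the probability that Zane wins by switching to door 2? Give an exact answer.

3/5

Condition on the true location of the car.
If it is behind door 1 (prior 1/3): door 2 is available but not opened, probability 2/3; weight (1/3)·(2/3) = 2/9.
If it is behind door 2 (prior 1/3): only door 3 is available, probability 1; weight (1/3)·1 = 1/3.
If it is behind door 3 (prior 1/3): the host opened door 3, so this case is ruled out; weight (1/3)·0 = 0.
The weights sum to 5/9.
So P(the car behind door 2 | the host opened door 3) = (1/3) / (5/9) = 3/5.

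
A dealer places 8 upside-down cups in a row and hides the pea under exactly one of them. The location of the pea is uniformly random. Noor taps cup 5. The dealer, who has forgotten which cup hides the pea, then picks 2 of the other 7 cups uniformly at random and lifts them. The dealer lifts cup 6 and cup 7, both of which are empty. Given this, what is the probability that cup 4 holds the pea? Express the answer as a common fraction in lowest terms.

1/6

Apply Bayes' rule, conditioning on where the pea actually is.
If it is under any of cups 1, 2, 3, 4, 5, and 8 (prior 1/8 each): the dealer picks exactly this set with probability 1/21 regardless, and none is the prize; weight (1/8)·(1/21) = 1/168 each.
If it is under either of cups 6 and 7 (prior 1/8 each): that cup was opened and seen not to hold the prize — ruled out; weight (1/8)·0 = 0 each.
The weights sum to 1/28.
So P(the pea under cup 4 | the dealer opened cup 6 and cup 7) = (1/168) / (1/28) = 1/6.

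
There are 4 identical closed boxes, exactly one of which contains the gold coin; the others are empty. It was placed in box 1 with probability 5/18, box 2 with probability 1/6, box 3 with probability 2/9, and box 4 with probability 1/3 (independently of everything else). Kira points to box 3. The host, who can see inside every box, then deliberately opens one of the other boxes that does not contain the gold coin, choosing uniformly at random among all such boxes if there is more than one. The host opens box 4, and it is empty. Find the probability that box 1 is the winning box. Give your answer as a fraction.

Condition on the true location of the gold coin.
If it is in box 1 (prior 5/18): the host has 2 equally likely choices, so probability 1/2; weight (5/18)·(1/2) = 5/36.
If it is in box 2 (prior 1/6): the host has 2 equally likely choices, so probability 1/2; weight (1/6)·(1/2) = 1/12.
If it is in box 3 (prior 2/9): the host has 3 equally likely choices, so probability 1/3; weight (2/9)·(1/3) = 2/27.
If it is in box 4 (prior 1/3): the host opened box 4, so this case is ruled out; weight (1/3)·0 = 0.
The weights sum to 8/27.
So P(the gold coin in box 1 | the host opened box 4) = (5/36) / (8/27) = 15/32.

15/32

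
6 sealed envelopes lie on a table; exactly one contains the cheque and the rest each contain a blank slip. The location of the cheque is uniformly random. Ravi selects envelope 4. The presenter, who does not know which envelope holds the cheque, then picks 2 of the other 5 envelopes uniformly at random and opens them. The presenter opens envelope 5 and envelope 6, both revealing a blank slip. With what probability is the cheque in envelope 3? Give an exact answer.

Consider each possible location of the cheque in turn.
If it is in any of envelopes 1, 2, 3, and 4 (prior 1/6 each): the presenter picks exactly this set with probability 1/10 regardless, and none is the prize; weight (1/6)·(1/10) = 1/60 each.
If it is in either of envelopes 5 and 6 (prior 1/6 each): that envelope was opened and seen not to hold the prize — ruled out; weight (1/6)·0 = 0 each.
The weights sum to 1/15.
So P(the cheque in envelope 3 | the presenter opened envelope 5 and envelope 6) = (1/60) / (1/15) = 1/4.

1/4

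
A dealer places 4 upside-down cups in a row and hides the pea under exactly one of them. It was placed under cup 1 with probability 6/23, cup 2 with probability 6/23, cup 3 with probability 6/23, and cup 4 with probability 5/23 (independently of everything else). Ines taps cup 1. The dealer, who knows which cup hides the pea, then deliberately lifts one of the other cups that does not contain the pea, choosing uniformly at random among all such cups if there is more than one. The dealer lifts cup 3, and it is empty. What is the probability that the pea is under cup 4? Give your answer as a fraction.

Apply Bayes' rule, conditioning on where the pea actually is.
If it is under cup 1 (prior 6/23): the dealer has 3 equally likely choices, so probability 1/3; weight (6/23)·(1/3) = 2/23.
If it is under cup 2 (prior 6/23): the dealer has 2 equally likely choices, so probability 1/2; weight (6/23)·(1/2) = 3/23.
If it is under cup 3 (prior 6/23): the dealer opened cup 3, so this case is ruled out; weight (6/23)·0 = 0.
If it is under cup 4 (prior 5/23): the dealer has 2 equally likely choices, so probability 1/2; weight (5/23)·(1/2) = 5/46.
The weights sum to 15/46.
So P(the pea under cup 4 | the dealer opened cup 3) = (5/46) / (15/46) = 1/3.

1/3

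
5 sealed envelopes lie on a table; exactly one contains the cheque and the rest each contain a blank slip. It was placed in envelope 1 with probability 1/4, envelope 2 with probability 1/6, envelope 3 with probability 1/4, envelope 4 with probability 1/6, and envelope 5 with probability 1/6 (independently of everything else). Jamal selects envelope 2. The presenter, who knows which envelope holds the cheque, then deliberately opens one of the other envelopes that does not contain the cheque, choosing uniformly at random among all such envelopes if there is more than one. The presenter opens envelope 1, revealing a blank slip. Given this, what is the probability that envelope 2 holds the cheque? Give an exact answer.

3/17

Condition on the true location of the cheque.
If it is in envelope 1 (prior 1/4): the presenter opened envelope 1, so this case is ruled out; weight (1/4)·0 = 0.
If it is in envelope 2 (prior 1/6): the presenter has 4 equally likely choices, so probability 1/4; weight (1/6)·(1/4) = 1/24.
If it is in envelope 3 (prior 1/4): the presenter has 3 equally likely choices, so probability 1/3; weight (1/4)·(1/3) = 1/12.
If it is in either of envelopes 4 and 5 (prior 1/6 each): the presenter has 3 equally likely choices, so probability 1/3; weight (1/6)·(1/3) = 1/18 each.
The weights sum to 17/72.
So P(the cheque in envelope 2 | the presenter opened envelope 1) = (1/24) / (17/72) = 3/17.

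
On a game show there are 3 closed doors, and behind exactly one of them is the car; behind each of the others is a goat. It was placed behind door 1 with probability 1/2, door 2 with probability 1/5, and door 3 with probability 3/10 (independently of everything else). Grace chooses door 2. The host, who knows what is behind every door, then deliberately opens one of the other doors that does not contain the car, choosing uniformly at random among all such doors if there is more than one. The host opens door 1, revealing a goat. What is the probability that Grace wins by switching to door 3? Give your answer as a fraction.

3/4

Apply Bayes' rule, conditioning on where the car actually is.
If it is behind door 1 (prior 1/2): the host opened door 1, so this case is ruled out; weight (1/2)·0 = 0.
If it is behind door 2 (prior 1/5): the host has 2 equally likely choices, so probability 1/2; weight (1/5)·(1/2) = 1/10.
If it is behind door 3 (prior 3/10): the host has no choice, probability 1; weight (3/10)·1 = 3/10.
The weights sum to 2/5.
So P(the car behind door 3 | the host opened door 1) = (3/10) / (2/5) = 3/4.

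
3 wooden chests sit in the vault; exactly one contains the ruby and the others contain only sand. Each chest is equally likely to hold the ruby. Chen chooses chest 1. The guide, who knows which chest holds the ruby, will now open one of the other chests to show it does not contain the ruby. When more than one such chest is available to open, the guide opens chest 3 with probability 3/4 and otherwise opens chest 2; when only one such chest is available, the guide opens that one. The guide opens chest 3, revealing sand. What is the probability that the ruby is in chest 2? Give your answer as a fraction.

Condition on the true location of the ruby.
If it is in chest 1 (prior 1/3): chest 3 is available, opened with probability 3/4; weight (1/3)·(3/4) = 1/4.
If it is in chest 2 (prior 1/3): only chest 3 is available, probability 1; weight (1/3)·1 = 1/3.
If it is in chest 3 (prior 1/3): the guide opened chest 3, so this case is ruled out; weight (1/3)·0 = 0.
The weights sum to 7/12.
So P(the ruby in chest 2 | the guide opened chest 3) = (1/3) / (7/12) = 4/7.

4/7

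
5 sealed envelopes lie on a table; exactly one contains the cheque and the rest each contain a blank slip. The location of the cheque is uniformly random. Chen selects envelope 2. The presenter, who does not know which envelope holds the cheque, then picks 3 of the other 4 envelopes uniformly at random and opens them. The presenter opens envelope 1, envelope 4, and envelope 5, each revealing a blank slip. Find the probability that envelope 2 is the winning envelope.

Consider each possible location of the cheque in turn.
If it is in any of envelopes 1, 4, and 5 (prior 1/5 each): that envelope was opened and seen not to hold the prize — ruled out; weight (1/5)·0 = 0 each.
If it is in either of envelopes 2 and 3 (prior 1/5 each): the presenter picks exactly this set with probability 1/4 regardless, and none is the prize; weight (1/5)·(1/4) = 1/20 each.
The weights sum to 1/10.
So P(the cheque in envelope 2 | the presenter opened envelope 1, envelope 4, and envelope 5) = (1/20) / (1/10) = 1/2.

1/2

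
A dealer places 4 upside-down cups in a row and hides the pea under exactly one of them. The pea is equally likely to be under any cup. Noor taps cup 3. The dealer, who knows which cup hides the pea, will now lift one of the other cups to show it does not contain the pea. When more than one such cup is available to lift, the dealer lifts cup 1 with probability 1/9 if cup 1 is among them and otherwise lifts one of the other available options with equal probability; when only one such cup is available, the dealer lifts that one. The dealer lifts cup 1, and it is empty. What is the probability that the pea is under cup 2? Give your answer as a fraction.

1/3

Apply Bayes' rule, conditioning on where the pea actually is.
If it is under cup 1 (prior 1/4): the dealer opened cup 1, so this case is ruled out; weight (1/4)·0 = 0.
If it is under any of cups 2, 3, and 4 (prior 1/4 each): cup 1 is available, opened with probability 1/9; weight (1/4)·(1/9) = 1/36 each.
The weights sum to 1/12.
So P(the pea under cup 2 | the dealer opened cup 1) = (1/36) / (1/12) = 1/3.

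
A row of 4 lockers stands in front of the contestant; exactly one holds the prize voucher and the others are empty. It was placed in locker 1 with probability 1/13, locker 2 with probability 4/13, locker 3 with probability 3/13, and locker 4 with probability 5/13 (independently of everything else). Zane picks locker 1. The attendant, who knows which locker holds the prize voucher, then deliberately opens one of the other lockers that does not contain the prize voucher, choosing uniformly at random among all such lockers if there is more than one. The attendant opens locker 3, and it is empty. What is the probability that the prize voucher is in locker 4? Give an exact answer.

Apply Bayes' rule, conditioning on where the prize voucher actually is.
If it is in locker 1 (prior 1/13): the attendant has 3 equally likely choices, so probability 1/3; weight (1/13)·(1/3) = 1/39.
If it is in locker 2 (prior 4/13): the attendant has 2 equally likely choices, so probability 1/2; weight (4/13)·(1/2) = 2/13.
If it is in locker 3 (prior 3/13): the attendant opened locker 3, so this case is ruled out; weight (3/13)·0 = 0.
If it is in locker 4 (prior 5/13): the attendant has 2 equally likely choices, so probability 1/2; weight (5/13)·(1/2) = 5/26.
The weights sum to 29/78.
So P(the prize voucher in locker 4 | the attendant opened locker 3) = (5/26) / (29/78) = 15/29.

15/29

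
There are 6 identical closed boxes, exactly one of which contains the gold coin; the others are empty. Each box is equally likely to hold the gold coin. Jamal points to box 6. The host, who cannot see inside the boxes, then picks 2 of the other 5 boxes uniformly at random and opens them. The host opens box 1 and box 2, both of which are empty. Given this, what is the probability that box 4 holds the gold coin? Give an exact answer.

Because the host chose which boxes to open without knowing where the gold coin is, the choice is independent of the prize location. Learning that none of the 2 opened boxes holds the gold coin simply rules out those 2 locations and leaves the remaining 4 boxes still equally likely by symmetry.
So P(the gold coin in box 4) = 1/4.

1/4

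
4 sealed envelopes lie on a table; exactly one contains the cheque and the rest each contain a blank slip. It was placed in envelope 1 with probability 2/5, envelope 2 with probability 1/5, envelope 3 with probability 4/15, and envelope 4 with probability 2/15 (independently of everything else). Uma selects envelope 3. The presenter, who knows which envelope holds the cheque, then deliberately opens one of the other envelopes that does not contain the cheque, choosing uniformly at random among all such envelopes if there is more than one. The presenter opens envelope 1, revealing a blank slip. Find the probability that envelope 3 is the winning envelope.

8/23

Condition on the true location of the cheque.
If it is in envelope 1 (prior 2/5): the presenter opened envelope 1, so this case is ruled out; weight (2/5)·0 = 0.
If it is in envelope 2 (prior 1/5): the presenter has 2 equally likely choices, so probability 1/2; weight (1/5)·(1/2) = 1/10.
If it is in envelope 3 (prior 4/15): the presenter has 3 equally likely choices, so probability 1/3; weight (4/15)·(1/3) = 4/45.
If it is in envelope 4 (prior 2/15): the presenter has 2 equally likely choices, so probability 1/2; weight (2/15)·(1/2) = 1/15.
The weights sum to 23/90.
So P(the cheque in envelope 3 | the presenter opened envelope 1) = (4/45) / (23/90) = 8/23.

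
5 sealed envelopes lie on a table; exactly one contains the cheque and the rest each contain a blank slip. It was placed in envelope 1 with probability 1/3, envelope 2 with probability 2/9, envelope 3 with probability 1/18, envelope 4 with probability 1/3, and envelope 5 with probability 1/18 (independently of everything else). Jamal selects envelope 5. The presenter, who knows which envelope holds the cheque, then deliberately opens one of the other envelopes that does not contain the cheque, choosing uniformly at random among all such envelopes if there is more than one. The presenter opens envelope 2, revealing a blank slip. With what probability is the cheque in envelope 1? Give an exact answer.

24/55

Condition on the true location of the cheque.
If it is in either of envelopes 1 and 4 (prior 1/3 each): the presenter has 3 equally likely choices, so probability 1/3; weight (1/3)·(1/3) = 1/9 each.
If it is in envelope 2 (prior 2/9): the presenter opened envelope 2, so this case is ruled out; weight (2/9)·0 = 0.
If it is in envelope 3 (prior 1/18): the presenter has 3 equally likely choices, so probability 1/3; weight (1/18)·(1/3) = 1/54.
If it is in envelope 5 (prior 1/18): the presenter has 4 equally likely choices, so probability 1/4; weight (1/18)·(1/4) = 1/72.
The weights sum to 55/216.
So P(the cheque in envelope 1 | the presenter opened envelope 2) = (1/9) / (55/216) = 24/55.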